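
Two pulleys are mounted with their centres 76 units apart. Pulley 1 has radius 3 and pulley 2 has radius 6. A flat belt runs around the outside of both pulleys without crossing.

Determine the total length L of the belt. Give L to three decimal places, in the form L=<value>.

L=180.393

open belt: β = asin((r2−r1)/C) = asin(3/76) = 2.2623°
wrap1 = π − 2β = 175.4755°
wrap2 = π + 2β = 184.5245°
tangent length = C·cosβ = 75.9408
L = r1·wrap1 + r2·wrap2 + 2·C·cosβ = 3·3.0626 + 6·3.2206 + 2·75.9408 = 180.3928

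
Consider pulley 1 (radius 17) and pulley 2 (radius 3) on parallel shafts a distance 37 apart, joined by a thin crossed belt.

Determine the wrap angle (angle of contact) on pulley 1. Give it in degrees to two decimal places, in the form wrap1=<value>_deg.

wrap1=245.44_deg

crossed belt: β = asin((r1+r2)/C) = asin(20/37) = 32.7204°
wrap1 = wrap2 = π + 2β = 245.4409°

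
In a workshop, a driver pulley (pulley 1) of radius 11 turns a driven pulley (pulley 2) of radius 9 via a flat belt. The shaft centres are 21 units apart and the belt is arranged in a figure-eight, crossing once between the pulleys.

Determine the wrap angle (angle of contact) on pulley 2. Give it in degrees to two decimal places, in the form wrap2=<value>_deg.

wrap2=324.49_deg

crossed belt: β = asin((r1+r2)/C) = asin(20/21) = 72.2472°
wrap1 = wrap2 = π + 2β = 324.4944°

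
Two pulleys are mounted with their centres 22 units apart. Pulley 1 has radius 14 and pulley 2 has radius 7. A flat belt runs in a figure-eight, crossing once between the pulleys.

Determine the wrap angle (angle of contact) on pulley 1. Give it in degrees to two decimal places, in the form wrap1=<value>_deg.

wrap1=325.32_deg

crossed belt: β = asin((r1+r2)/C) = asin(21/22) = 72.6586°
wrap1 = wrap2 = π + 2β = 325.3171°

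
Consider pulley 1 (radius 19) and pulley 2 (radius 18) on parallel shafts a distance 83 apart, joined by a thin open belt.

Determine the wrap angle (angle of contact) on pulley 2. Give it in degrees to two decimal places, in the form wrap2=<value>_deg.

wrap2=178.62_deg

open belt: β = asin((r2−r1)/C) = asin(-1/83) = -0.6903°
wrap1 = π − 2β = 181.3807°
wrap2 = π + 2β = 178.6193°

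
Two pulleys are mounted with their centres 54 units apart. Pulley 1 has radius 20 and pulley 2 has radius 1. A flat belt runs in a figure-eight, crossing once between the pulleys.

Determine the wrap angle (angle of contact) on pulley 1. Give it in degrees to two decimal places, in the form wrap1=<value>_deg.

wrap1=225.77_deg

crossed belt: β = asin((r1+r2)/C) = asin(21/54) = 22.8854°
wrap1 = wrap2 = π + 2β = 225.7708°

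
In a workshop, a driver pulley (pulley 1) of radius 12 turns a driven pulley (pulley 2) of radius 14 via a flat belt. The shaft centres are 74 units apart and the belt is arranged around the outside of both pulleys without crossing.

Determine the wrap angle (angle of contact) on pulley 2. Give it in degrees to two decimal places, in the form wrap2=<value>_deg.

open belt: β = asin((r2−r1)/C) = asin(2/74) = 1.5487°
wrap1 = π − 2β = 176.9026°
wrap2 = π + 2β = 183.0974°

wrap2=183.10_deg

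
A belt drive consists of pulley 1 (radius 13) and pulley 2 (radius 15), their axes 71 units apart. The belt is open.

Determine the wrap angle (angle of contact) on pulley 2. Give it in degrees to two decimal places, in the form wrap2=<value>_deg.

wrap2=183.23_deg

open belt: β = asin((r2−r1)/C) = asin(2/71) = 1.6142°
wrap1 = π − 2β = 176.7716°
wrap2 = π + 2β = 183.2284°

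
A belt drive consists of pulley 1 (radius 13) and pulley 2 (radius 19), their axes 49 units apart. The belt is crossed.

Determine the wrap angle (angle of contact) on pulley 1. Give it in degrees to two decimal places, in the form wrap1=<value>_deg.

wrap1=261.55_deg

crossed belt: β = asin((r1+r2)/C) = asin(32/49) = 40.7728°
wrap1 = wrap2 = π + 2β = 261.5456°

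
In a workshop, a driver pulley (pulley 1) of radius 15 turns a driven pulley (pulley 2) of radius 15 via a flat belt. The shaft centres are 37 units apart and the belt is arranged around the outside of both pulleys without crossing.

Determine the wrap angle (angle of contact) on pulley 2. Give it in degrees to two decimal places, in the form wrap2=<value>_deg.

open belt: β = asin((r2−r1)/C) = asin(0/37) = 0.0000°
wrap1 = π − 2β = 180.0000°
wrap2 = π + 2β = 180.0000°

wrap2=180.00_deg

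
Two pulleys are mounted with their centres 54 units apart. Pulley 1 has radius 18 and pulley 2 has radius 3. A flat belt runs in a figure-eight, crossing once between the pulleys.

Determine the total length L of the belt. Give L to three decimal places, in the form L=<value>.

L=182.248

crossed belt: β = asin((r1+r2)/C) = asin(21/54) = 22.8854°
wrap1 = wrap2 = π + 2β = 225.7708°
tangent length = C·cosβ = 49.7494
L = (r1+r2)·wrap + 2·C·cosβ = 21·3.9404 + 2·49.7494 = 182.2480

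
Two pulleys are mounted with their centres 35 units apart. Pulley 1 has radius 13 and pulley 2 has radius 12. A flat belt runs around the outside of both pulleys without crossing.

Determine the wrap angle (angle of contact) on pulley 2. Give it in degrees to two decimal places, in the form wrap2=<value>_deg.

open belt: β = asin((r2−r1)/C) = asin(-1/35) = -1.6372°
wrap1 = π − 2β = 183.2745°
wrap2 = π + 2β = 176.7255°

wrap2=176.73_deg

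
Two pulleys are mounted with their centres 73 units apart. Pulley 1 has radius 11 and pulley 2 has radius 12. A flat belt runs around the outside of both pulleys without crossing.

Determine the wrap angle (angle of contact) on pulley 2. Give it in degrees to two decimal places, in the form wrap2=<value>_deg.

open belt: β = asin((r2−r1)/C) = asin(1/73) = 0.7849°
wrap1 = π − 2β = 178.4302°
wrap2 = π + 2β = 181.5698°

wrap2=181.57_deg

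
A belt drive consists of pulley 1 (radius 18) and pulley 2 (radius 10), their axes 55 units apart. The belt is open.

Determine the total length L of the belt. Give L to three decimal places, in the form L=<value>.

L=199.130

open belt: β = asin((r2−r1)/C) = asin(-8/55) = -8.3636°
wrap1 = π − 2β = 196.7272°
wrap2 = π + 2β = 163.2728°
tangent length = C·cosβ = 54.4151
L = r1·wrap1 + r2·wrap2 + 2·C·cosβ = 18·3.4335 + 10·2.8496 + 2·54.4151 = 199.1303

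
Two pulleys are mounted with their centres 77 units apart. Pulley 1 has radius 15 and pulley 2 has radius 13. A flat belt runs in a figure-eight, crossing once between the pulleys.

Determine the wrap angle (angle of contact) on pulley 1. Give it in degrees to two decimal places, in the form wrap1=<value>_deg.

crossed belt: β = asin((r1+r2)/C) = asin(28/77) = 21.3237°
wrap1 = wrap2 = π + 2β = 222.6474°

wrap1=222.65_deg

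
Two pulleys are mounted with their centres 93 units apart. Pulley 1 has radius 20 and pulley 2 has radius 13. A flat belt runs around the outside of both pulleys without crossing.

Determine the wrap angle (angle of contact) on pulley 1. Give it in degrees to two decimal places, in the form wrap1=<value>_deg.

wrap1=188.63_deg

open belt: β = asin((r2−r1)/C) = asin(-7/93) = -4.3167°
wrap1 = π − 2β = 188.6333°
wrap2 = π + 2β = 171.3667°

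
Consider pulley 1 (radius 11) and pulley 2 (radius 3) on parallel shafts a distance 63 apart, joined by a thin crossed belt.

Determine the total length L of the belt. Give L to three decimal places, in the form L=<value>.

crossed belt: β = asin((r1+r2)/C) = asin(14/63) = 12.8396°
wrap1 = wrap2 = π + 2β = 205.6792°
tangent length = C·cosβ = 61.4248
L = (r1+r2)·wrap + 2·C·cosβ = 14·3.5898 + 2·61.4248 = 173.1064

L=173.106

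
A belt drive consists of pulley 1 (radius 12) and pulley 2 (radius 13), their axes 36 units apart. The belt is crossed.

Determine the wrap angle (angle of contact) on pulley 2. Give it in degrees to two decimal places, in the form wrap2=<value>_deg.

wrap2=267.97_deg

crossed belt: β = asin((r1+r2)/C) = asin(25/36) = 43.9830°
wrap1 = wrap2 = π + 2β = 267.9659°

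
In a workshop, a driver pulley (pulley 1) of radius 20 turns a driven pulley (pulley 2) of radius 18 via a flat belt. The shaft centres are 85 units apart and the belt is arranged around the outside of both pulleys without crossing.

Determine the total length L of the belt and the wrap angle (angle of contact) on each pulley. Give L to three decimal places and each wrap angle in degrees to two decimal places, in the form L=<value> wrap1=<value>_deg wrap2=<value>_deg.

open belt: β = asin((r2−r1)/C) = asin(-2/85) = -1.3483°
wrap1 = π − 2β = 182.6965°
wrap2 = π + 2β = 177.3035°
tangent length = C·cosβ = 84.9765
L = r1·wrap1 + r2·wrap2 + 2·C·cosβ = 20·3.1887 + 18·3.0945 + 2·84.9765 = 289.4276

L=289.428 wrap1=182.70_deg wrap2=177.30_deg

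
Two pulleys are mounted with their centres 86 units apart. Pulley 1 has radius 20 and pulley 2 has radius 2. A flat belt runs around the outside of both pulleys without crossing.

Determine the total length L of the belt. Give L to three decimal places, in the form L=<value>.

L=244.896

open belt: β = asin((r2−r1)/C) = asin(-18/86) = -12.0815°
wrap1 = π − 2β = 204.1629°
wrap2 = π + 2β = 155.8371°
tangent length = C·cosβ = 84.0952
L = r1·wrap1 + r2·wrap2 + 2·C·cosβ = 20·3.5633 + 2·2.7199 + 2·84.0952 = 244.8964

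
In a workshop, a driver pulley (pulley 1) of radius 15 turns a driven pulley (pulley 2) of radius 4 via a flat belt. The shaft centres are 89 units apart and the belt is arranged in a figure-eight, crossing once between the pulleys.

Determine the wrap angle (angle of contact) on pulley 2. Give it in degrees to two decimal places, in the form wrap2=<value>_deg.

crossed belt: β = asin((r1+r2)/C) = asin(19/89) = 12.3266°
wrap1 = wrap2 = π + 2β = 204.6531°

wrap2=204.65_deg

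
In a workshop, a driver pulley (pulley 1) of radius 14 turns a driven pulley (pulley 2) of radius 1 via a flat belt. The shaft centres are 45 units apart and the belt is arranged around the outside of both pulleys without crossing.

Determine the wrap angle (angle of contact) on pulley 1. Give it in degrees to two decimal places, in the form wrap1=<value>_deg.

wrap1=213.58_deg

open belt: β = asin((r2−r1)/C) = asin(-13/45) = -16.7914°
wrap1 = π − 2β = 213.5829°
wrap2 = π + 2β = 146.4171°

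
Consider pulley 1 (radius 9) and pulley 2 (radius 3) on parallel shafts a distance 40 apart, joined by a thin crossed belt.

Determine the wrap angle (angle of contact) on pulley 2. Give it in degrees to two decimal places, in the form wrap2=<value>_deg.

crossed belt: β = asin((r1+r2)/C) = asin(12/40) = 17.4576°
wrap1 = wrap2 = π + 2β = 214.9152°

wrap2=214.92_deg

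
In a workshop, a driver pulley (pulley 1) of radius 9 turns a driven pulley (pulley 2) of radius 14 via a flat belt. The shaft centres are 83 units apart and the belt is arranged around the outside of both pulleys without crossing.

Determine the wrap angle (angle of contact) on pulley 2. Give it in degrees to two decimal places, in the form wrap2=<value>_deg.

open belt: β = asin((r2−r1)/C) = asin(5/83) = 3.4536°
wrap1 = π − 2β = 173.0927°
wrap2 = π + 2β = 186.9073°

wrap2=186.91_deg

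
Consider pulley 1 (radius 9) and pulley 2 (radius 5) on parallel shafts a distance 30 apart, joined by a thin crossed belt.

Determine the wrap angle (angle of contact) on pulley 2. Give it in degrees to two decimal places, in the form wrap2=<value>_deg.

crossed belt: β = asin((r1+r2)/C) = asin(14/30) = 27.8181°
wrap1 = wrap2 = π + 2β = 235.6363°

wrap2=235.64_deg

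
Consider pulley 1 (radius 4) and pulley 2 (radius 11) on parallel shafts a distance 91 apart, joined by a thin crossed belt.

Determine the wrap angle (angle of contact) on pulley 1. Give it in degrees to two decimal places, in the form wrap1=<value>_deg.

crossed belt: β = asin((r1+r2)/C) = asin(15/91) = 9.4877°
wrap1 = wrap2 = π + 2β = 198.9753°

wrap1=198.98_deg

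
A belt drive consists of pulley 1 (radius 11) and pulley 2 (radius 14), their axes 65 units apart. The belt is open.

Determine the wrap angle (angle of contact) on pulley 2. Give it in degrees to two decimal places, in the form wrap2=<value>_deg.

open belt: β = asin((r2−r1)/C) = asin(3/65) = 2.6454°
wrap1 = π − 2β = 174.7093°
wrap2 = π + 2β = 185.2907°

wrap2=185.29_deg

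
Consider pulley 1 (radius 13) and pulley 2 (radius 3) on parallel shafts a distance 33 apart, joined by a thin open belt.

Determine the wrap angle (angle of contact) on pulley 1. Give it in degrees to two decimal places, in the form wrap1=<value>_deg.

wrap1=215.28_deg

open belt: β = asin((r2−r1)/C) = asin(-10/33) = -17.6397°
wrap1 = π − 2β = 215.2794°
wrap2 = π + 2β = 144.7206°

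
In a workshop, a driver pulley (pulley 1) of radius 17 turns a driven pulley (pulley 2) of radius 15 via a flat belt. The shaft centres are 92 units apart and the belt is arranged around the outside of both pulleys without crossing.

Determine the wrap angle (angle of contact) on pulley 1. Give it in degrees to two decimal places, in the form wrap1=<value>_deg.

open belt: β = asin((r2−r1)/C) = asin(-2/92) = -1.2457°
wrap1 = π − 2β = 182.4913°
wrap2 = π + 2β = 177.5087°

wrap1=182.49_deg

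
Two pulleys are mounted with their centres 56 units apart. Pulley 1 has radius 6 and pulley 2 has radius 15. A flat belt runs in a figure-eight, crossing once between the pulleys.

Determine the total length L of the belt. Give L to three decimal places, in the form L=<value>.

L=185.945

crossed belt: β = asin((r1+r2)/C) = asin(21/56) = 22.0243°
wrap1 = wrap2 = π + 2β = 224.0486°
tangent length = C·cosβ = 51.9134
L = (r1+r2)·wrap + 2·C·cosβ = 21·3.9104 + 2·51.9134 = 185.9449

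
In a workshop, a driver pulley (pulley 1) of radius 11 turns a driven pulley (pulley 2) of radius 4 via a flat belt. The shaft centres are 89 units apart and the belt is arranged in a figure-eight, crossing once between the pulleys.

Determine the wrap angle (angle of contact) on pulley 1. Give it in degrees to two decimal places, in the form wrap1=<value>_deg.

wrap1=199.41_deg

crossed belt: β = asin((r1+r2)/C) = asin(15/89) = 9.7029°
wrap1 = wrap2 = π + 2β = 199.4058°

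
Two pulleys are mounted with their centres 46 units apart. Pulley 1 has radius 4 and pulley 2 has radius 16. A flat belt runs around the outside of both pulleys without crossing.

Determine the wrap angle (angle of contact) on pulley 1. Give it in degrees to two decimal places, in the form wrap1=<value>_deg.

wrap1=149.76_deg

open belt: β = asin((r2−r1)/C) = asin(12/46) = 15.1217°
wrap1 = π − 2β = 149.7567°
wrap2 = π + 2β = 210.2433°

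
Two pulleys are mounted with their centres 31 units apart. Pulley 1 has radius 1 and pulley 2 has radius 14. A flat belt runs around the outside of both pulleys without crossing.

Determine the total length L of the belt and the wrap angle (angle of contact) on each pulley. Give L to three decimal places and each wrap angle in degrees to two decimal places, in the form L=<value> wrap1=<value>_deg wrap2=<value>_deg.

L=114.660 wrap1=130.41_deg wrap2=229.59_deg

open belt: β = asin((r2−r1)/C) = asin(13/31) = 24.7939°
wrap1 = π − 2β = 130.4123°
wrap2 = π + 2β = 229.5877°
tangent length = C·cosβ = 28.1425
L = r1·wrap1 + r2·wrap2 + 2·C·cosβ = 1·2.2761 + 14·4.0071 + 2·28.1425 = 114.6600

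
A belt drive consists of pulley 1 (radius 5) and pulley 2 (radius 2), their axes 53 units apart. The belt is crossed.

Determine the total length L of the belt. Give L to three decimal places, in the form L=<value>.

L=128.917

crossed belt: β = asin((r1+r2)/C) = asin(7/53) = 7.5895°
wrap1 = wrap2 = π + 2β = 195.1791°
tangent length = C·cosβ = 52.5357
L = (r1+r2)·wrap + 2·C·cosβ = 7·3.4065 + 2·52.5357 = 128.9170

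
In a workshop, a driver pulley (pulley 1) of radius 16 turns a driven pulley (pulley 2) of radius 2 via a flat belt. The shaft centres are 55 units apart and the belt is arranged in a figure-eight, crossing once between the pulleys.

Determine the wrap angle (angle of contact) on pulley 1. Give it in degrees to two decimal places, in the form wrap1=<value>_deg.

wrap1=218.21_deg

crossed belt: β = asin((r1+r2)/C) = asin(18/55) = 19.1033°
wrap1 = wrap2 = π + 2β = 218.2066°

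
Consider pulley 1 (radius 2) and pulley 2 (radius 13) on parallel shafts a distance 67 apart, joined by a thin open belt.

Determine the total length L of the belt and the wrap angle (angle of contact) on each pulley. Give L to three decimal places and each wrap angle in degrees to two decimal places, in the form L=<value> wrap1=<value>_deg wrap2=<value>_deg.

open belt: β = asin((r2−r1)/C) = asin(11/67) = 9.4496°
wrap1 = π − 2β = 161.1009°
wrap2 = π + 2β = 198.8991°
tangent length = C·cosβ = 66.0908
L = r1·wrap1 + r2·wrap2 + 2·C·cosβ = 2·2.8117 + 13·3.4714 + 2·66.0908 = 182.9339

L=182.934 wrap1=161.10_deg wrap2=198.90_deg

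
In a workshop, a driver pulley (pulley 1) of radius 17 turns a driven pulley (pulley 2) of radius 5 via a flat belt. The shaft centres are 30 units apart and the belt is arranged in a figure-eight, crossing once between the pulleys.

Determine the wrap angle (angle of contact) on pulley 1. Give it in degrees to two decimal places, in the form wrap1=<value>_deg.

crossed belt: β = asin((r1+r2)/C) = asin(22/30) = 47.1666°
wrap1 = wrap2 = π + 2β = 274.3331°

wrap1=274.33_deg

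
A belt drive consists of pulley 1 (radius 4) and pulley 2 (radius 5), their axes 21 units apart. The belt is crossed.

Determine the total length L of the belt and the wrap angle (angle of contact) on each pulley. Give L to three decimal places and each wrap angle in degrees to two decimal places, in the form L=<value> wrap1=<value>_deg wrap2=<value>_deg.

crossed belt: β = asin((r1+r2)/C) = asin(9/21) = 25.3769°
wrap1 = wrap2 = π + 2β = 230.7539°
tangent length = C·cosβ = 18.9737
L = (r1+r2)·wrap + 2·C·cosβ = 9·4.0274 + 2·18.9737 = 74.1941

L=74.194 wrap1=230.75_deg wrap2=230.75_deg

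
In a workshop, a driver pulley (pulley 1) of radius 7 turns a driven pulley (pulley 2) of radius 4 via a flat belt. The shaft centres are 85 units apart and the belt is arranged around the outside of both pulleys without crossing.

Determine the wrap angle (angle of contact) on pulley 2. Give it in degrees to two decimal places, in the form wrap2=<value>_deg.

open belt: β = asin((r2−r1)/C) = asin(-3/85) = -2.0226°
wrap1 = π − 2β = 184.0452°
wrap2 = π + 2β = 175.9548°

wrap2=175.95_deg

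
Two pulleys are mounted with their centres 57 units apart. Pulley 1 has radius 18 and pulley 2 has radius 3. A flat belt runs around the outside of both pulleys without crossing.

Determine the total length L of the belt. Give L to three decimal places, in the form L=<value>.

L=183.944

open belt: β = asin((r2−r1)/C) = asin(-15/57) = -15.2575°
wrap1 = π − 2β = 210.5150°
wrap2 = π + 2β = 149.4850°
tangent length = C·cosβ = 54.9909
L = r1·wrap1 + r2·wrap2 + 2·C·cosβ = 18·3.6742 + 3·2.6090 + 2·54.9909 = 183.9441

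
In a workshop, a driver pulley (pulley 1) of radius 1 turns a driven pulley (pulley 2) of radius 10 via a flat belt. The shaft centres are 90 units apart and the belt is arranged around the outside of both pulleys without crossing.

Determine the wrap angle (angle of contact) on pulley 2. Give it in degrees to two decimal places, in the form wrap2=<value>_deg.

wrap2=191.48_deg

open belt: β = asin((r2−r1)/C) = asin(9/90) = 5.7392°
wrap1 = π − 2β = 168.5217°
wrap2 = π + 2β = 191.4783°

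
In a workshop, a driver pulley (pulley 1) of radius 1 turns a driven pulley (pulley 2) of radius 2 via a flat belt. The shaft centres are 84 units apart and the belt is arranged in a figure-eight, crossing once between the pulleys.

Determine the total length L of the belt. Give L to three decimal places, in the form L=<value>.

crossed belt: β = asin((r1+r2)/C) = asin(3/84) = 2.0467°
wrap1 = wrap2 = π + 2β = 184.0934°
tangent length = C·cosβ = 83.9464
L = (r1+r2)·wrap + 2·C·cosβ = 3·3.2130 + 2·83.9464 = 177.5319

L=177.532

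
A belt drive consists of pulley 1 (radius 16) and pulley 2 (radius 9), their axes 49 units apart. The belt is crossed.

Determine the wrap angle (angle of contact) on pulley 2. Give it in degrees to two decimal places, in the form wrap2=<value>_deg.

crossed belt: β = asin((r1+r2)/C) = asin(25/49) = 30.6774°
wrap1 = wrap2 = π + 2β = 241.3548°

wrap2=241.35_deg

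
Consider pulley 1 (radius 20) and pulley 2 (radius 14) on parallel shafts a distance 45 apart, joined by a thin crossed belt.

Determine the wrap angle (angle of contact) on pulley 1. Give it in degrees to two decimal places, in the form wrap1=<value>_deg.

crossed belt: β = asin((r1+r2)/C) = asin(34/45) = 49.0739°
wrap1 = wrap2 = π + 2β = 278.1479°

wrap1=278.15_deg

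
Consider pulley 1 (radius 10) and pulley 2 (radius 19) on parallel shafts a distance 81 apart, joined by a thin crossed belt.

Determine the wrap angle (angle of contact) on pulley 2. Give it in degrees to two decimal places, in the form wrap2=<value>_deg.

wrap2=221.96_deg

crossed belt: β = asin((r1+r2)/C) = asin(29/81) = 20.9789°
wrap1 = wrap2 = π + 2β = 221.9579°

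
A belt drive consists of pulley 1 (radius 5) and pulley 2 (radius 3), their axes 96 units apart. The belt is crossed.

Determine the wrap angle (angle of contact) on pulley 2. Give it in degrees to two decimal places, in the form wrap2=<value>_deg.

wrap2=189.56_deg

crossed belt: β = asin((r1+r2)/C) = asin(8/96) = 4.7802°
wrap1 = wrap2 = π + 2β = 189.5604°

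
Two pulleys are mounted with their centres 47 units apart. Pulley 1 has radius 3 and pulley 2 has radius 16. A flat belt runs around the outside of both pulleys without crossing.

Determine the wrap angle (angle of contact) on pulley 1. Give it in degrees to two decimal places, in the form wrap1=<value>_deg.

wrap1=147.89_deg

open belt: β = asin((r2−r1)/C) = asin(13/47) = 16.0571°
wrap1 = π − 2β = 147.8857°
wrap2 = π + 2β = 212.1143°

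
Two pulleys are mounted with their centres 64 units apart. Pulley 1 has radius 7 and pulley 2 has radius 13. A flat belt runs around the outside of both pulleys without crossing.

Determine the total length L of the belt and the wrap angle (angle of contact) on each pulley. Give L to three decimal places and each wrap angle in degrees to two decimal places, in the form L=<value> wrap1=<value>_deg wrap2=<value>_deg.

open belt: β = asin((r2−r1)/C) = asin(6/64) = 5.3794°
wrap1 = π − 2β = 169.2412°
wrap2 = π + 2β = 190.7588°
tangent length = C·cosβ = 63.7181
L = r1·wrap1 + r2·wrap2 + 2·C·cosβ = 7·2.9538 + 13·3.3294 + 2·63.7181 = 191.3948

L=191.395 wrap1=169.24_deg wrap2=190.76_deg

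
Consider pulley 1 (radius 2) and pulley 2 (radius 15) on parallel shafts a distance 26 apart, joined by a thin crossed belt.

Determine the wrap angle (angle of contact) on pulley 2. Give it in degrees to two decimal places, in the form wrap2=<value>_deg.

crossed belt: β = asin((r1+r2)/C) = asin(17/26) = 40.8322°
wrap1 = wrap2 = π + 2β = 261.6644°

wrap2=261.66_deg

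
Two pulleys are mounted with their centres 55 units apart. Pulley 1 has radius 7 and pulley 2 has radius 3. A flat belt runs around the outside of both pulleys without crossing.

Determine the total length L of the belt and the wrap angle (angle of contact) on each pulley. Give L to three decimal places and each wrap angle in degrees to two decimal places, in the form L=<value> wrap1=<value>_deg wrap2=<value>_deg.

L=141.707 wrap1=188.34_deg wrap2=171.66_deg

open belt: β = asin((r2−r1)/C) = asin(-4/55) = -4.1706°
wrap1 = π − 2β = 188.3413°
wrap2 = π + 2β = 171.6587°
tangent length = C·cosβ = 54.8544
L = r1·wrap1 + r2·wrap2 + 2·C·cosβ = 7·3.2872 + 3·2.9960 + 2·54.8544 = 141.7070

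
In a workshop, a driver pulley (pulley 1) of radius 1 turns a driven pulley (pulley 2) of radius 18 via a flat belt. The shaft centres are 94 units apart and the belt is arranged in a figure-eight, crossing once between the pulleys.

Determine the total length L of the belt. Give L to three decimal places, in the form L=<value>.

crossed belt: β = asin((r1+r2)/C) = asin(19/94) = 11.6614°
wrap1 = wrap2 = π + 2β = 203.3228°
tangent length = C·cosβ = 92.0598
L = (r1+r2)·wrap + 2·C·cosβ = 19·3.5487 + 2·92.0598 = 251.5439

L=251.544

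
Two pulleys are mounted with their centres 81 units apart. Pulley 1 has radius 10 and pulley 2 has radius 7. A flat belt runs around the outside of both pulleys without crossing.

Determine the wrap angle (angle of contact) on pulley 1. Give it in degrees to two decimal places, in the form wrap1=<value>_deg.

open belt: β = asin((r2−r1)/C) = asin(-3/81) = -2.1226°
wrap1 = π − 2β = 184.2451°
wrap2 = π + 2β = 175.7549°

wrap1=184.25_deg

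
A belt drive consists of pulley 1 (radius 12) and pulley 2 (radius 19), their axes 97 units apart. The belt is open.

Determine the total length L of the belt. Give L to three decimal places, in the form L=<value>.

open belt: β = asin((r2−r1)/C) = asin(7/97) = 4.1383°
wrap1 = π − 2β = 171.7233°
wrap2 = π + 2β = 188.2767°
tangent length = C·cosβ = 96.7471
L = r1·wrap1 + r2·wrap2 + 2·C·cosβ = 12·2.9971 + 19·3.2860 + 2·96.7471 = 291.8947

L=291.895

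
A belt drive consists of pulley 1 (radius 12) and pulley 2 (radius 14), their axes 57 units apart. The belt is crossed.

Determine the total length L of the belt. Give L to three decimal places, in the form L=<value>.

crossed belt: β = asin((r1+r2)/C) = asin(26/57) = 27.1383°
wrap1 = wrap2 = π + 2β = 234.2767°
tangent length = C·cosβ = 50.7247
L = (r1+r2)·wrap + 2·C·cosβ = 26·4.0889 + 2·50.7247 = 207.7609

L=207.761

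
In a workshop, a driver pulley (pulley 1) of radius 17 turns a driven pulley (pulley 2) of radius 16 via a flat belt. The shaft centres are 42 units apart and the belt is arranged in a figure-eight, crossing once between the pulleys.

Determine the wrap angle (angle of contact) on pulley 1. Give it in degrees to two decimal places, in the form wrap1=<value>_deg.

crossed belt: β = asin((r1+r2)/C) = asin(33/42) = 51.7868°
wrap1 = wrap2 = π + 2β = 283.5736°

wrap1=283.57_deg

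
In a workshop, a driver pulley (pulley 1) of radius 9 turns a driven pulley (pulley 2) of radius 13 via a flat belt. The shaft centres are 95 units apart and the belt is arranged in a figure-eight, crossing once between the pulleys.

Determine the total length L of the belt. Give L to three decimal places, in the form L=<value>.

crossed belt: β = asin((r1+r2)/C) = asin(22/95) = 13.3900°
wrap1 = wrap2 = π + 2β = 206.7801°
tangent length = C·cosβ = 92.4175
L = (r1+r2)·wrap + 2·C·cosβ = 22·3.6090 + 2·92.4175 = 264.2329

L=264.233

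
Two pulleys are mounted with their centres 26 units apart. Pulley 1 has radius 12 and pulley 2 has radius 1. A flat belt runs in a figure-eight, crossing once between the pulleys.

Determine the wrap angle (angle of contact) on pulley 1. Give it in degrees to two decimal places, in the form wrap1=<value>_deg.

wrap1=240.00_deg

crossed belt: β = asin((r1+r2)/C) = asin(13/26) = 30.0000°
wrap1 = wrap2 = π + 2β = 240.0000°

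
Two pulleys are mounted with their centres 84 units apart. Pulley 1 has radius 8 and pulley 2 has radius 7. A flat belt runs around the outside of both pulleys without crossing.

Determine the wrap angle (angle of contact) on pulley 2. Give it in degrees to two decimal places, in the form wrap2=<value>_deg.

open belt: β = asin((r2−r1)/C) = asin(-1/84) = -0.6821°
wrap1 = π − 2β = 181.3642°
wrap2 = π + 2β = 178.6358°

wrap2=178.64_deg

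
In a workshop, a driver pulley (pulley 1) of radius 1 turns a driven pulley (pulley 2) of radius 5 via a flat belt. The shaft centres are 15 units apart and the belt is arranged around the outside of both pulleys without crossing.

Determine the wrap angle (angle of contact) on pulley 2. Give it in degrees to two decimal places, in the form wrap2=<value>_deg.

open belt: β = asin((r2−r1)/C) = asin(4/15) = 15.4660°
wrap1 = π − 2β = 149.0680°
wrap2 = π + 2β = 210.9320°

wrap2=210.93_deg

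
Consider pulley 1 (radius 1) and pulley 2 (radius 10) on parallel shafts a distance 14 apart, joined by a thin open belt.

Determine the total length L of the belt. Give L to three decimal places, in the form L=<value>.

open belt: β = asin((r2−r1)/C) = asin(9/14) = 40.0052°
wrap1 = π − 2β = 99.9896°
wrap2 = π + 2β = 260.0104°
tangent length = C·cosβ = 10.7238
L = r1·wrap1 + r2·wrap2 + 2·C·cosβ = 1·1.7451 + 10·4.5380 + 2·10.7238 = 68.5731

L=68.573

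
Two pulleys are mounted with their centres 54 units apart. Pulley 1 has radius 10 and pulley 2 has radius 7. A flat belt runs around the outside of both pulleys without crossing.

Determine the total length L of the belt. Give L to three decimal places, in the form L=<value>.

open belt: β = asin((r2−r1)/C) = asin(-3/54) = -3.1847°
wrap1 = π − 2β = 186.3695°
wrap2 = π + 2β = 173.6305°
tangent length = C·cosβ = 53.9166
L = r1·wrap1 + r2·wrap2 + 2·C·cosβ = 10·3.2528 + 7·3.0304 + 2·53.9166 = 161.5738

L=161.574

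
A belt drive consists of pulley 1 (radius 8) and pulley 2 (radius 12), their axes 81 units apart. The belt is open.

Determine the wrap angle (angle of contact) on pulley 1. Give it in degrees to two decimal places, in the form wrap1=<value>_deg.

wrap1=174.34_deg

open belt: β = asin((r2−r1)/C) = asin(4/81) = 2.8306°
wrap1 = π − 2β = 174.3389°
wrap2 = π + 2β = 185.6611°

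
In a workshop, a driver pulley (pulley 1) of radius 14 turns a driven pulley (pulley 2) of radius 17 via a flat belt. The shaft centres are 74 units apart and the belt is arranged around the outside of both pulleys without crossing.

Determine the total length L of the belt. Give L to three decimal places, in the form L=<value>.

L=245.511

open belt: β = asin((r2−r1)/C) = asin(3/74) = 2.3234°
wrap1 = π − 2β = 175.3531°
wrap2 = π + 2β = 184.6469°
tangent length = C·cosβ = 73.9392
L = r1·wrap1 + r2·wrap2 + 2·C·cosβ = 14·3.0605 + 17·3.2227 + 2·73.9392 = 245.5110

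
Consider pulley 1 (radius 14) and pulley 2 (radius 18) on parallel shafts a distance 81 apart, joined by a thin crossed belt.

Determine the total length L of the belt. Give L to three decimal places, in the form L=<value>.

L=275.346

crossed belt: β = asin((r1+r2)/C) = asin(32/81) = 23.2698°
wrap1 = wrap2 = π + 2β = 226.5396°
tangent length = C·cosβ = 74.4110
L = (r1+r2)·wrap + 2·C·cosβ = 32·3.9539 + 2·74.4110 = 275.3456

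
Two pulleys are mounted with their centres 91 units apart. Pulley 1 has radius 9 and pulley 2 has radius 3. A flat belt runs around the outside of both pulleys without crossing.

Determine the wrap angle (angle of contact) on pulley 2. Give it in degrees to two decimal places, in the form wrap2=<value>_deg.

wrap2=172.44_deg

open belt: β = asin((r2−r1)/C) = asin(-6/91) = -3.7805°
wrap1 = π − 2β = 187.5610°
wrap2 = π + 2β = 172.4390°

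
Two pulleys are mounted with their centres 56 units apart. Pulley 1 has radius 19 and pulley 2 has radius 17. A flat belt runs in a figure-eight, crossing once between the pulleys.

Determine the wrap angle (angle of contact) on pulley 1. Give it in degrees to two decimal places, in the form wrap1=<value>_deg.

crossed belt: β = asin((r1+r2)/C) = asin(36/56) = 40.0052°
wrap1 = wrap2 = π + 2β = 260.0104°

wrap1=260.01_deg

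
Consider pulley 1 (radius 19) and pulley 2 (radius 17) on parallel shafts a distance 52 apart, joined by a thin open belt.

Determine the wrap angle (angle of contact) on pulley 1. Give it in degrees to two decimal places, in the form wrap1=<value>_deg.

wrap1=184.41_deg

open belt: β = asin((r2−r1)/C) = asin(-2/52) = -2.2042°
wrap1 = π − 2β = 184.4085°
wrap2 = π + 2β = 175.5915°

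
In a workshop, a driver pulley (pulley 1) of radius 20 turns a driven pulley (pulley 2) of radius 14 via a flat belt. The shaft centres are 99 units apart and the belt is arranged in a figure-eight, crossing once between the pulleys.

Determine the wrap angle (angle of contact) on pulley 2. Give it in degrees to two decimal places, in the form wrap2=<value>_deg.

crossed belt: β = asin((r1+r2)/C) = asin(34/99) = 20.0863°
wrap1 = wrap2 = π + 2β = 220.1725°

wrap2=220.17_deg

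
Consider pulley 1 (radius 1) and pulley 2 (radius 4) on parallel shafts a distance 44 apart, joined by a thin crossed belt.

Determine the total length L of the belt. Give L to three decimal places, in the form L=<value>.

crossed belt: β = asin((r1+r2)/C) = asin(5/44) = 6.5250°
wrap1 = wrap2 = π + 2β = 193.0500°
tangent length = C·cosβ = 43.7150
L = (r1+r2)·wrap + 2·C·cosβ = 5·3.3694 + 2·43.7150 = 104.2768

L=104.277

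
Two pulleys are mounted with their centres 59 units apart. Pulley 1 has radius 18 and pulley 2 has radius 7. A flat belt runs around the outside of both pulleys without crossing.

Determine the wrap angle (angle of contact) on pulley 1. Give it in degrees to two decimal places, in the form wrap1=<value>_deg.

open belt: β = asin((r2−r1)/C) = asin(-11/59) = -10.7451°
wrap1 = π − 2β = 201.4903°
wrap2 = π + 2β = 158.5097°

wrap1=201.49_deg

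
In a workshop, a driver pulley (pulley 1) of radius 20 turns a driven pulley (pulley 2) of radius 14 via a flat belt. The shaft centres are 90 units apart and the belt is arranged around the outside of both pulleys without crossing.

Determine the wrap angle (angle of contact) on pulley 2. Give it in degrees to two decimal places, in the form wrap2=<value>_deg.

wrap2=172.35_deg

open belt: β = asin((r2−r1)/C) = asin(-6/90) = -3.8226°
wrap1 = π − 2β = 187.6451°
wrap2 = π + 2β = 172.3549°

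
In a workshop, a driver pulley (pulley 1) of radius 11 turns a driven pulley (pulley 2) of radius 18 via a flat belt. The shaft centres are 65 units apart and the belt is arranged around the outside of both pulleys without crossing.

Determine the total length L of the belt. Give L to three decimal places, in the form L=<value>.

L=221.861

open belt: β = asin((r2−r1)/C) = asin(7/65) = 6.1823°
wrap1 = π − 2β = 167.6354°
wrap2 = π + 2β = 192.3646°
tangent length = C·cosβ = 64.6220
L = r1·wrap1 + r2·wrap2 + 2·C·cosβ = 11·2.9258 + 18·3.3574 + 2·64.6220 = 221.8608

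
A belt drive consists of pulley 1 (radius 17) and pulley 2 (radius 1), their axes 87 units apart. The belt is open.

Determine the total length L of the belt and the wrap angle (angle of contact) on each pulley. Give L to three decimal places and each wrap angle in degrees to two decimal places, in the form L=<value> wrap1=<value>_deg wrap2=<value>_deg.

open belt: β = asin((r2−r1)/C) = asin(-16/87) = -10.5975°
wrap1 = π − 2β = 201.1950°
wrap2 = π + 2β = 158.8050°
tangent length = C·cosβ = 85.5161
L = r1·wrap1 + r2·wrap2 + 2·C·cosβ = 17·3.5115 + 1·2.7717 + 2·85.5161 = 233.4996

L=233.500 wrap1=201.19_deg wrap2=158.81_deg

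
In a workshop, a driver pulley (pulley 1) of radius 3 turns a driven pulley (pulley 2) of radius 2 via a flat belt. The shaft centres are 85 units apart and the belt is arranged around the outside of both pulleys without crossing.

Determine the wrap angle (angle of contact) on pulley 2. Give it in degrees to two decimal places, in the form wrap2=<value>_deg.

open belt: β = asin((r2−r1)/C) = asin(-1/85) = -0.6741°
wrap1 = π − 2β = 181.3482°
wrap2 = π + 2β = 178.6518°

wrap2=178.65_deg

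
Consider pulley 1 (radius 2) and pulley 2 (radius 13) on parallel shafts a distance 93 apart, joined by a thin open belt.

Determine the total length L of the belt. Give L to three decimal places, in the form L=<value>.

open belt: β = asin((r2−r1)/C) = asin(11/93) = 6.7928°
wrap1 = π − 2β = 166.4144°
wrap2 = π + 2β = 193.5856°
tangent length = C·cosβ = 92.3472
L = r1·wrap1 + r2·wrap2 + 2·C·cosβ = 2·2.9045 + 13·3.3787 + 2·92.3472 = 234.4265

L=234.426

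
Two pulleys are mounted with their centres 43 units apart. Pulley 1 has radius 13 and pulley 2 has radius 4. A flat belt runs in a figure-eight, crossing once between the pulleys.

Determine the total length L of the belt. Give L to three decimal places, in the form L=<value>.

crossed belt: β = asin((r1+r2)/C) = asin(17/43) = 23.2877°
wrap1 = wrap2 = π + 2β = 226.5755°
tangent length = C·cosβ = 39.4968
L = (r1+r2)·wrap + 2·C·cosβ = 17·3.9545 + 2·39.4968 = 146.2200

L=146.220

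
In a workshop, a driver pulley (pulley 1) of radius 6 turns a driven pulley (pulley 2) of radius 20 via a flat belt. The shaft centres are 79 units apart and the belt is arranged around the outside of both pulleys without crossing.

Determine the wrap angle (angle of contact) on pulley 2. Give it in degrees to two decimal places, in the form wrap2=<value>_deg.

open belt: β = asin((r2−r1)/C) = asin(14/79) = 10.2076°
wrap1 = π − 2β = 159.5848°
wrap2 = π + 2β = 200.4152°

wrap2=200.42_deg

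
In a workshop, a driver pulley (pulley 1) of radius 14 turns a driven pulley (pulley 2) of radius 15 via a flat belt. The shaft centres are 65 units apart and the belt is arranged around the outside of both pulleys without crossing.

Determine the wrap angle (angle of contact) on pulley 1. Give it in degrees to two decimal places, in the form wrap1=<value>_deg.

wrap1=178.24_deg

open belt: β = asin((r2−r1)/C) = asin(1/65) = 0.8815°
wrap1 = π − 2β = 178.2370°
wrap2 = π + 2β = 181.7630°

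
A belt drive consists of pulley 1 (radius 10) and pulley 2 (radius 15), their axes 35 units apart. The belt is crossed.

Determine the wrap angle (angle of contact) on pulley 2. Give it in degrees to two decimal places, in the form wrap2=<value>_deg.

crossed belt: β = asin((r1+r2)/C) = asin(25/35) = 45.5847°
wrap1 = wrap2 = π + 2β = 271.1694°

wrap2=271.17_deg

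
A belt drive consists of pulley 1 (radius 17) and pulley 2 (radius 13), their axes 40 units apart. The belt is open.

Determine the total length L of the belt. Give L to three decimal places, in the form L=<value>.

L=174.648

open belt: β = asin((r2−r1)/C) = asin(-4/40) = -5.7392°
wrap1 = π − 2β = 191.4783°
wrap2 = π + 2β = 168.5217°
tangent length = C·cosβ = 39.7995
L = r1·wrap1 + r2·wrap2 + 2·C·cosβ = 17·3.3419 + 13·2.9413 + 2·39.7995 = 174.6481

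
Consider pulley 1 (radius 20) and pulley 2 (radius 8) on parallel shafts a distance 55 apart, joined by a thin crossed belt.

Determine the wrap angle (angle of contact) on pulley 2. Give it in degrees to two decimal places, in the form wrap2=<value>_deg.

crossed belt: β = asin((r1+r2)/C) = asin(28/55) = 30.6033°
wrap1 = wrap2 = π + 2β = 241.2066°

wrap2=241.21_deg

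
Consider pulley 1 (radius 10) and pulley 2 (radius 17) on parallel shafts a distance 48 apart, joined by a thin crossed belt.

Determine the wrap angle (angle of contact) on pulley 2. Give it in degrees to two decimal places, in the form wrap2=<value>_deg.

crossed belt: β = asin((r1+r2)/C) = asin(27/48) = 34.2289°
wrap1 = wrap2 = π + 2β = 248.4577°

wrap2=248.46_deg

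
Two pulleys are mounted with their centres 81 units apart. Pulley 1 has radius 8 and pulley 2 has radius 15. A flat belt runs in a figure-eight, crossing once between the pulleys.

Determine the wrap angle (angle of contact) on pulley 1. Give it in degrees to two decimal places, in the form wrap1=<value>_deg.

wrap1=212.99_deg

crossed belt: β = asin((r1+r2)/C) = asin(23/81) = 16.4961°
wrap1 = wrap2 = π + 2β = 212.9923°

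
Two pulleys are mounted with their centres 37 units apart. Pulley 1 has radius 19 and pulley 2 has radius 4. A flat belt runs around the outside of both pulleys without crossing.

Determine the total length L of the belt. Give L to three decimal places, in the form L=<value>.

L=152.425

open belt: β = asin((r2−r1)/C) = asin(-15/37) = -23.9165°
wrap1 = π − 2β = 227.8331°
wrap2 = π + 2β = 132.1669°
tangent length = C·cosβ = 33.8231
L = r1·wrap1 + r2·wrap2 + 2·C·cosβ = 19·3.9764 + 4·2.3067 + 2·33.8231 = 152.4254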